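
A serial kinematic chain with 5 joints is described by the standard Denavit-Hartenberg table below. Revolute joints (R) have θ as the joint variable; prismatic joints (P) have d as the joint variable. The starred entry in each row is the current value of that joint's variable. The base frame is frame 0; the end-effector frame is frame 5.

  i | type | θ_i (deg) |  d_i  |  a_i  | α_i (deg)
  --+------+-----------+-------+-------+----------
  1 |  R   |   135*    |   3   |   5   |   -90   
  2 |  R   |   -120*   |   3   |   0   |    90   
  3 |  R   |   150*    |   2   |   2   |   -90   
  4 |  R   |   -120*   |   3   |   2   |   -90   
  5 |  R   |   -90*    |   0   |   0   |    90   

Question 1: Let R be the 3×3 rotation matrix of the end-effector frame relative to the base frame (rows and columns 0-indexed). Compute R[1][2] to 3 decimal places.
End-effector z-axis (col 2 of R) = (-0.8602,0.5066,0.0580)
R[1][2] = 0.5066

0.507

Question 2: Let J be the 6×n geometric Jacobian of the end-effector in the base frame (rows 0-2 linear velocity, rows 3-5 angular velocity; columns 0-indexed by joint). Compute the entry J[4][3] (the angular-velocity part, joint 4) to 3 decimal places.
axis z_3 = (0.4356,0.7891,-0.4330); lever o_n−o_3 = (3.0272,1.3542,-1.4151)
cross product → J_v[:, 3] = (-0.5303,-0.6944,-1.7990)
J_ω[:, 3] = z_3
entry J[4][3] = 0.7891

0.789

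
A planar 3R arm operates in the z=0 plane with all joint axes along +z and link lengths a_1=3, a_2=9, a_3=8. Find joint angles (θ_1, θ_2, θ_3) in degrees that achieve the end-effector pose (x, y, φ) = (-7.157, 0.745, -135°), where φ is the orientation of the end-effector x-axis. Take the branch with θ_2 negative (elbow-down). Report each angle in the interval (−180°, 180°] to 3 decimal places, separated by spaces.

-119.997 -150.001 134.998

wrist centre = target − a_3·(cos φ, sin φ) = (-1.5001, 6.4019)
cos θ_2 = (43.2342−3²−9²)/(2·3·9) = -0.8660; θ_2 = -150.0010° (elbow-down)
β = atan2(6.4019,-1.5001) = 103.1882°; ψ = atan2(-4.4999,-4.7943) = -136.8145°
θ_1 = β − ψ = 240.0027°
θ_3 = φ − θ_1 − θ_2 = 134.9983° (wrapped to (-180°,180°])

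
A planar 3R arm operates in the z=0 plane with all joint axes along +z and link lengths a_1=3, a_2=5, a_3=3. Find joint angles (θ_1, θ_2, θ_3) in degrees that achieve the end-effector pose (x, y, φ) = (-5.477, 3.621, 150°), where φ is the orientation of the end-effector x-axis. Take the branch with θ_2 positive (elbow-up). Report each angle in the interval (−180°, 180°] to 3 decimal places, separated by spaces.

45.007 135.000 -30.006

wrist centre = target − a_3·(cos φ, sin φ) = (-2.8789, 2.1210)
cos θ_2 = (12.7868−3²−5²)/(2·3·5) = -0.7071; θ_2 = 134.9999° (elbow-up)
β = atan2(2.1210,-2.8789) = 143.6197°; ψ = atan2(3.5355,-0.5355) = 98.6131°
θ_1 = β − ψ = 45.0066°
θ_3 = φ − θ_1 − θ_2 = -30.0065° (wrapped to (-180°,180°])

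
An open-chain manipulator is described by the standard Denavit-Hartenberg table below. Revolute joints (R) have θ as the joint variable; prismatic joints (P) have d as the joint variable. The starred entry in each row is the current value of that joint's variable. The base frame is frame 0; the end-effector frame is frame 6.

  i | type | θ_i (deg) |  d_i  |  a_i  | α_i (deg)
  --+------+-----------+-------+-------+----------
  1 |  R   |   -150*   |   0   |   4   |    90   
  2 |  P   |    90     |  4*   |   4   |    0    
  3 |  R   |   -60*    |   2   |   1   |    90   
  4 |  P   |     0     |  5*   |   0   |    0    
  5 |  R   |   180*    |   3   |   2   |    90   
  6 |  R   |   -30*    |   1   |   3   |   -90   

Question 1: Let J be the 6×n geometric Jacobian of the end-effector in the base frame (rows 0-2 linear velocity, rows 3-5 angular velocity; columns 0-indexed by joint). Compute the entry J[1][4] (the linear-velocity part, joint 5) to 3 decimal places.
-3.549

axis z_4 = (-0.4330,-0.2500,-0.8660); lever o_n−o_4 = (2.2990,2.4821,-3.5981)
cross product → J_v[:, 4] = (3.0490,-3.5490,-0.5000)
J_ω[:, 4] = z_4
entry J[1][4] = -3.5490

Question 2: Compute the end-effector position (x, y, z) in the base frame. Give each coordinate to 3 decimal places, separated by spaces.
-7.080 3.995 -3.428

after link 1: o_1 = (-3.4641, -2.0000, 0.0000)
after link 2: o_2 = (-5.4641, 1.4641, 4.0000)
after link 3: o_3 = (-7.2141, 2.7631, 4.5000)
after link 4: o_4 = (-9.3792, 1.5131, 0.1699)
after link 5: o_5 = (-9.1782, 1.6292, -3.4282)
after link 6: o_6 = (-7.0801, 3.9952, -3.4282)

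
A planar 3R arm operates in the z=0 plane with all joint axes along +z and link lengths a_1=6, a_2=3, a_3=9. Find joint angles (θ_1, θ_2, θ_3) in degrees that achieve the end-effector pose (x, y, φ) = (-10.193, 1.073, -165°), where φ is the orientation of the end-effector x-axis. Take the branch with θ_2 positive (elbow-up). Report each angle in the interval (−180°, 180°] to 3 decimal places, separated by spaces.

89.989 149.993 -44.983

wrist centre = target − a_3·(cos φ, sin φ) = (-1.4997, 3.4024)
cos θ_2 = (13.8251−6²−3²)/(2·6·3) = -0.8660; θ_2 = 149.9935° (elbow-up)
β = atan2(3.4024,-1.4997) = 113.7865°; ψ = atan2(1.5003,3.4021) = 23.7971°
θ_1 = β − ψ = 89.9894°
θ_3 = φ − θ_1 − θ_2 = -44.9829° (wrapped to (-180°,180°])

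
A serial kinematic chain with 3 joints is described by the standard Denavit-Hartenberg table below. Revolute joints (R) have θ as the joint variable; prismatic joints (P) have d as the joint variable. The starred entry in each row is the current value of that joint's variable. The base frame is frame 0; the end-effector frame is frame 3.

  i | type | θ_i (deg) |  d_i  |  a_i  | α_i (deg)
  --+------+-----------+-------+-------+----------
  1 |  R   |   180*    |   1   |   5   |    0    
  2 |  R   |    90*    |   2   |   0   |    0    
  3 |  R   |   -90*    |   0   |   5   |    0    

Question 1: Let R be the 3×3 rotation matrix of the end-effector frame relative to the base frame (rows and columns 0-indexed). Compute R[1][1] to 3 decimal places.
-1.000

End-effector y-axis (col 1 of R) = (-0.0000,-1.0000,0.0000)
R[1][1] = -1.0000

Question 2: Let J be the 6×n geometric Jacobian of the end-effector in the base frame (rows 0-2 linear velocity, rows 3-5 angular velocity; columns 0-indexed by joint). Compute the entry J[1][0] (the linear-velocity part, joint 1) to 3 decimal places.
-10.000

axis z_0 = ẑ; lever o_n−o_0 = (-10.0000,0.0000,3.0000)
cross product → J_v[:, 0] = (-0.0000,-10.0000,0.0000)
J_ω[:, 0] = z_0
entry J[1][0] = -10.0000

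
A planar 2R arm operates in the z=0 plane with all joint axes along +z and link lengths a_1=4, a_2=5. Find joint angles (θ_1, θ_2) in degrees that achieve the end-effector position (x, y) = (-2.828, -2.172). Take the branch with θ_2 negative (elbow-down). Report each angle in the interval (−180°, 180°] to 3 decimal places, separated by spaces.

-59.958 -135.001

cos θ_2 = (12.7152−4²−5²)/(2·4·5) = -0.7071; θ_2 = -135.0011° (elbow-down)
β = atan2(-2.1720,-2.8280) = -142.4745°; ψ = atan2(-3.5355,0.4644) = -82.5168°
θ_1 = β − ψ = -59.9577°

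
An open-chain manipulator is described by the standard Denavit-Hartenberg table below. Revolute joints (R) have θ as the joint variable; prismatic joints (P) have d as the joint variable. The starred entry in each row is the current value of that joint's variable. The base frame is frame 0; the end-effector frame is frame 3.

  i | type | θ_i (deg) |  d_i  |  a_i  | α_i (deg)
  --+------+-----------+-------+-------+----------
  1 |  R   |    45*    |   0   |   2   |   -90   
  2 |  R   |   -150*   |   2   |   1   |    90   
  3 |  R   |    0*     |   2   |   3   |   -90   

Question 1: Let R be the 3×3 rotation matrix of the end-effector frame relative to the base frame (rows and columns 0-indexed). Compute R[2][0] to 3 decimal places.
End-effector x-axis (col 0 of R) = (-0.6124,-0.6124,0.5000)
R[2][0] = 0.5000

0.500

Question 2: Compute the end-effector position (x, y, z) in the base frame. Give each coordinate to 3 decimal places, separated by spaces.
-3.157 -0.328 0.268

after link 1: o_1 = (1.4142, 1.4142, 0.0000)
after link 2: o_2 = (-0.6124, 2.2161, 0.5000)
after link 3: o_3 = (-3.1566, -0.3282, 0.2679)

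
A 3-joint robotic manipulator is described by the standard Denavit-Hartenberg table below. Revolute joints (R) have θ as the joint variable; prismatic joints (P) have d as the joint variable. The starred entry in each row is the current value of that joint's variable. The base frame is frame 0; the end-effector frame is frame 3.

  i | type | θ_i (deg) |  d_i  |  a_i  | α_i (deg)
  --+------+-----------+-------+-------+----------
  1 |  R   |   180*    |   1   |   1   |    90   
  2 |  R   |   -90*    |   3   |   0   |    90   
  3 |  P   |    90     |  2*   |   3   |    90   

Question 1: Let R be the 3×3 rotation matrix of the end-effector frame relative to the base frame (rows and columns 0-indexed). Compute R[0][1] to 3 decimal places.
1.000

End-effector y-axis (col 1 of R) = (1.0000,-0.0000,0.0000)
R[0][1] = 1.0000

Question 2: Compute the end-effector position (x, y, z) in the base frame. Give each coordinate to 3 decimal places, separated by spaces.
1.000 6.000 1.000

after link 1: o_1 = (-1.0000, 0.0000, 1.0000)
after link 2: o_2 = (-1.0000, 3.0000, 1.0000)
after link 3: o_3 = (1.0000, 6.0000, 1.0000)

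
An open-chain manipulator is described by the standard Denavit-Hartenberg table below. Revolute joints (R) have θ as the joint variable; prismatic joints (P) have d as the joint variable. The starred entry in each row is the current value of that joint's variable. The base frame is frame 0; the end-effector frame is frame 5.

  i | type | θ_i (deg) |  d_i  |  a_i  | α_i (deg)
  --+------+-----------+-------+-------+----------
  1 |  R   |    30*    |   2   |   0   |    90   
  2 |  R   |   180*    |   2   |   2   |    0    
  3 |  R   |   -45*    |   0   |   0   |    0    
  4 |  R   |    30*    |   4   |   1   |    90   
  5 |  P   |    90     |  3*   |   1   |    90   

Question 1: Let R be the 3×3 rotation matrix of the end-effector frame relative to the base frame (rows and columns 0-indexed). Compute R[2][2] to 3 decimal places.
0.259

End-effector z-axis (col 2 of R) = (-0.8365,-0.4830,0.2588)
R[2][2] = 0.2588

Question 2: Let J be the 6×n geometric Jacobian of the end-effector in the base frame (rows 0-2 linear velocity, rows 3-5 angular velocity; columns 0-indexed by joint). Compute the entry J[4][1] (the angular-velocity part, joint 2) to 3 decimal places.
axis z_1 = (0.5000,-0.8660,0.0000); lever o_n−o_1 = (1.6039,-7.1569,3.1566)
cross product → J_v[:, 1] = (-2.7337,-1.5783,-2.1895)
J_ω[:, 1] = z_1
entry J[4][1] = -0.8660

-0.866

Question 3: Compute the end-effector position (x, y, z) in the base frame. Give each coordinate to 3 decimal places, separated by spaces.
1.604 -7.157 5.157

after link 1: o_1 = (0.0000, 0.0000, 2.0000)
after link 2: o_2 = (-0.7321, -2.7321, 2.0000)
after link 3: o_3 = (-0.7321, -2.7321, 2.0000)
after link 4: o_4 = (0.4314, -6.6791, 2.2588)
after link 5: o_5 = (1.6039, -7.1569, 5.1566)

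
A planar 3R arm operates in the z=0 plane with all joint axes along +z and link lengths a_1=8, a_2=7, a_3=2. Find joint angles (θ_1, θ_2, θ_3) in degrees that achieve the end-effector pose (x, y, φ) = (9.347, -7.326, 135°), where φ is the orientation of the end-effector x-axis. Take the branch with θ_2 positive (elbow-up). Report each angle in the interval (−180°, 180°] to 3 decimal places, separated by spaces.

wrist centre = target − a_3·(cos φ, sin φ) = (10.7612, -8.7402)
cos θ_2 = (192.1951−8²−7²)/(2·8·7) = 0.7071; θ_2 = 45.0007° (elbow-up)
β = atan2(-8.7402,10.7612) = -39.0834°; ψ = atan2(4.9498,12.9497) = 20.9185°
θ_1 = β − ψ = -60.0019°
θ_3 = φ − θ_1 − θ_2 = 150.0012° (wrapped to (-180°,180°])

-60.002 45.001 150.001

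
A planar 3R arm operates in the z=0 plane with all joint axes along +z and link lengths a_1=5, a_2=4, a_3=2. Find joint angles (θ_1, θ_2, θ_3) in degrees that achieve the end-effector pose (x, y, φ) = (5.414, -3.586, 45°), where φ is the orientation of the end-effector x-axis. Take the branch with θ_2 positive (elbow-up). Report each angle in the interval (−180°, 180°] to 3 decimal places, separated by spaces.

-90.002 89.999 45.003

wrist centre = target − a_3·(cos φ, sin φ) = (3.9998, -5.0002)
cos θ_2 = (41.0004−5²−4²)/(2·5·4) = 0.0000; θ_2 = 89.9994° (elbow-up)
β = atan2(-5.0002,3.9998) = -51.3429°; ψ = atan2(4.0000,5.0000) = 38.6596°
θ_1 = β − ψ = -90.0024°
θ_3 = φ − θ_1 − θ_2 = 45.0031° (wrapped to (-180°,180°])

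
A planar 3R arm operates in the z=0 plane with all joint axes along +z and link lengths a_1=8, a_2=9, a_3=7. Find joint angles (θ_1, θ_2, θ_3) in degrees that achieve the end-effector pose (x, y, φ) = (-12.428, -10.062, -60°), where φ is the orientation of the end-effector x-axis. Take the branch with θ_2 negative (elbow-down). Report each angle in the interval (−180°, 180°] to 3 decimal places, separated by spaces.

-149.997 -30.006 120.003

wrist centre = target − a_3·(cos φ, sin φ) = (-15.9280, -3.9998)
cos θ_2 = (269.6998−8²−9²)/(2·8·9) = 0.8660; θ_2 = -30.0063° (elbow-down)
β = atan2(-3.9998,-15.9280) = -165.9034°; ψ = atan2(-4.5009,15.7937) = -15.9063°
θ_1 = β − ψ = -149.9971°
θ_3 = φ − θ_1 − θ_2 = 120.0034° (wrapped to (-180°,180°])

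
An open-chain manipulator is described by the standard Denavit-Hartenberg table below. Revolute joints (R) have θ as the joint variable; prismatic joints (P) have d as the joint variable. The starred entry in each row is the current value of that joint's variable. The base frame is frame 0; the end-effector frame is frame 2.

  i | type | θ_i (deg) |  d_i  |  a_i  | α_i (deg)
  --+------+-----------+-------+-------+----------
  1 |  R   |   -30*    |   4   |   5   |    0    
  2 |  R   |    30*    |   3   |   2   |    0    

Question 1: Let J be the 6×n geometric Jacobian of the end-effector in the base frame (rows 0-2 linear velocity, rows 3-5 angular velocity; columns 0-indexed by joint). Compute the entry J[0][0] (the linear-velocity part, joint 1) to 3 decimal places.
axis z_0 = ẑ; lever o_n−o_0 = (6.3301,-2.5000,7.0000)
cross product → J_v[:, 0] = (2.5000,6.3301,-0.0000)
J_ω[:, 0] = z_0
entry J[0][0] = 2.5000

2.500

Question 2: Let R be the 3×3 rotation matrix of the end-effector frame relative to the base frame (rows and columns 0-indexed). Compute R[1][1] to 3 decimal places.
End-effector y-axis (col 1 of R) = (0.0000,1.0000,0.0000)
R[1][1] = 1.0000

1.000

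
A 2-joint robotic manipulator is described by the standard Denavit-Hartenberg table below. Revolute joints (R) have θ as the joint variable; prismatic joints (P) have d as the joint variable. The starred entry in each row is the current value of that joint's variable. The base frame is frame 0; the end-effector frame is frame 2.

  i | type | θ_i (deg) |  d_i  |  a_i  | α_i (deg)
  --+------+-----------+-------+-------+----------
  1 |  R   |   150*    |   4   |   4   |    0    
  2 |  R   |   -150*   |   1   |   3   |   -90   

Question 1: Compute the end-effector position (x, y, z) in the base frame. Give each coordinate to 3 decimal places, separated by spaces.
-0.464 2.000 5.000

after link 1: o_1 = (-3.4641, 2.0000, 4.0000)
after link 2: o_2 = (-0.4641, 2.0000, 5.0000)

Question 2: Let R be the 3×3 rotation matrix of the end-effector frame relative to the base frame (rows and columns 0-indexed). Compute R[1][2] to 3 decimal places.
End-effector z-axis (col 2 of R) = (0.0000,1.0000,0.0000)
R[1][2] = 1.0000

1.000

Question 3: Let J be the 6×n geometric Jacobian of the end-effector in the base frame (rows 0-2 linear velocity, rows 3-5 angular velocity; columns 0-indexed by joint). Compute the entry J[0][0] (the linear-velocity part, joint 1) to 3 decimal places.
axis z_0 = ẑ; lever o_n−o_0 = (-0.4641,2.0000,5.0000)
cross product → J_v[:, 0] = (-2.0000,-0.4641,0.0000)
J_ω[:, 0] = z_0
entry J[0][0] = -2.0000

-2.000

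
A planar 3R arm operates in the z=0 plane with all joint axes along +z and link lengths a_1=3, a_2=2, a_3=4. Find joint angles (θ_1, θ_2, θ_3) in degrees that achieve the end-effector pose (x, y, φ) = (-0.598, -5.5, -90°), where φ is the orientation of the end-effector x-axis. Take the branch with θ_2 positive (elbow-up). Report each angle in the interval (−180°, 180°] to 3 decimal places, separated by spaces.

wrist centre = target − a_3·(cos φ, sin φ) = (-0.5980, -1.5000)
cos θ_2 = (2.6076−3²−2²)/(2·3·2) = -0.8660; θ_2 = 150.0009° (elbow-up)
β = atan2(-1.5000,-0.5980) = -111.7355°; ψ = atan2(1.0000,1.2679) = 38.2616°
θ_1 = β − ψ = -149.9971°
θ_3 = φ − θ_1 − θ_2 = -90.0038° (wrapped to (-180°,180°])

-149.997 150.001 -90.004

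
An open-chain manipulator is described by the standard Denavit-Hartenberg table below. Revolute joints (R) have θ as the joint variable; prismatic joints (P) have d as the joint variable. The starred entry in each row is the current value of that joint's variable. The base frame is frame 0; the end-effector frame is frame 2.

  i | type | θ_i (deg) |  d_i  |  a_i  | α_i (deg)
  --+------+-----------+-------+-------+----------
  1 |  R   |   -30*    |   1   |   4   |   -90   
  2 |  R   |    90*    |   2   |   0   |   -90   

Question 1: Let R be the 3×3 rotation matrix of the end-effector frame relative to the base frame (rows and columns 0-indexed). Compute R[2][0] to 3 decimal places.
-1.000

End-effector x-axis (col 0 of R) = (0.0000,0.0000,-1.0000)
R[2][0] = -1.0000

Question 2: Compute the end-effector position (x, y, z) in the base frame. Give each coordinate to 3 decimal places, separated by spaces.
4.464 -0.268 1.000

after link 1: o_1 = (3.4641, -2.0000, 1.0000)
after link 2: o_2 = (4.4641, -0.2679, 1.0000)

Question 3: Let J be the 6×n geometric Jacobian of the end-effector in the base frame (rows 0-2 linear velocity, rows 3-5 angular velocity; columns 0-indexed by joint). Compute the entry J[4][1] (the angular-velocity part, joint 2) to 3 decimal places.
0.866

axis z_1 = (0.5000,0.8660,0.0000); lever o_n−o_1 = (1.0000,1.7321,0.0000)
cross product → J_v[:, 1] = (0.0000,-0.0000,0.0000)
J_ω[:, 1] = z_1
entry J[4][1] = 0.8660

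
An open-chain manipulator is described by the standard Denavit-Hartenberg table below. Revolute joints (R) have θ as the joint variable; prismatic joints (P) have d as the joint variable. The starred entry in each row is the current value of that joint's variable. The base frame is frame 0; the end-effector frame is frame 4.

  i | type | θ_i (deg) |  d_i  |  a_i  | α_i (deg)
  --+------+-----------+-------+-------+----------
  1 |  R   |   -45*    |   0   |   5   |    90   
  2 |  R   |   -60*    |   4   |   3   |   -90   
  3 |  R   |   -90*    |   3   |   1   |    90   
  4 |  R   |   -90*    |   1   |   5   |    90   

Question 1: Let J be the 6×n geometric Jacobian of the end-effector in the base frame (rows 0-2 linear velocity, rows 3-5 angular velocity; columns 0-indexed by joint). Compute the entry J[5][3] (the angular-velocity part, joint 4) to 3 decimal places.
0.866

axis z_3 = (-0.3536,0.3536,0.8660); lever o_n−o_3 = (-3.4154,3.4154,-1.6340)
cross product → J_v[:, 3] = (-3.5355,-3.5355,0.0000)
J_ω[:, 3] = z_3
entry J[5][3] = 0.8660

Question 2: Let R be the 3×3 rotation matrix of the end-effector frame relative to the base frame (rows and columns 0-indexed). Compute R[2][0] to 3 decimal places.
-0.500

End-effector x-axis (col 0 of R) = (-0.6124,0.6124,-0.5000)
R[2][0] = -0.5000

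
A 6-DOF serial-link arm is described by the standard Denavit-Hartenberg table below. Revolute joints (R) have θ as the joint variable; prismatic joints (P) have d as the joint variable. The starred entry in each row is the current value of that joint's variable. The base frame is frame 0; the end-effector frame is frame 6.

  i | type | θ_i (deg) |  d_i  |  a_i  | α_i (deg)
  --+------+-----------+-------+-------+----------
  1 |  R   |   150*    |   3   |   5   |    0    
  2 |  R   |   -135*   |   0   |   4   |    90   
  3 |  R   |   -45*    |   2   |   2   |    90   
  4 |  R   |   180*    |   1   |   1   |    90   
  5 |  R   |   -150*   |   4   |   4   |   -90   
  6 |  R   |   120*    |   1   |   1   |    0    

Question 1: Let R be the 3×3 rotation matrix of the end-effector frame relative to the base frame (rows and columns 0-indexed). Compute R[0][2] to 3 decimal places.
0.250

End-effector z-axis (col 2 of R) = (0.2500,0.0670,0.9659)
R[0][2] = 0.2500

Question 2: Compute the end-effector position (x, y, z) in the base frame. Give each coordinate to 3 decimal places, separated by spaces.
4.378 -0.482 1.646

after link 1: o_1 = (-4.3301, 2.5000, 3.0000)
after link 2: o_2 = (-0.4664, 3.5353, 3.0000)
after link 3: o_3 = (1.4172, 1.9694, 1.5858)
after link 4: o_4 = (0.0512, 1.6034, 1.5858)
after link 5: o_5 = (4.8185, -1.2603, 0.5505)
after link 6: o_6 = (4.3779, -0.4818, 1.6458)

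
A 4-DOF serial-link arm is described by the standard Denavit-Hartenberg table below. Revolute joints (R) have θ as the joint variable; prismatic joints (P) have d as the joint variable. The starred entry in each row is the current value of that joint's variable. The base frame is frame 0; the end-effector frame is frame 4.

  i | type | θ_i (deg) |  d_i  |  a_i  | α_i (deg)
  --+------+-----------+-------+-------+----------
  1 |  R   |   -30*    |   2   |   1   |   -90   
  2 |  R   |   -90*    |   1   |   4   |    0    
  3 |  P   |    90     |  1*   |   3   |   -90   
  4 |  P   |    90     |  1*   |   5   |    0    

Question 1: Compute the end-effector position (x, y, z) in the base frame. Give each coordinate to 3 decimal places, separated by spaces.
after link 1: o_1 = (0.8660, -0.5000, 2.0000)
after link 2: o_2 = (1.3660, 0.3660, 6.0000)
after link 3: o_3 = (4.4641, -0.2679, 6.0000)
after link 4: o_4 = (1.9641, -4.5981, 5.0000)

1.964 -4.598 5.000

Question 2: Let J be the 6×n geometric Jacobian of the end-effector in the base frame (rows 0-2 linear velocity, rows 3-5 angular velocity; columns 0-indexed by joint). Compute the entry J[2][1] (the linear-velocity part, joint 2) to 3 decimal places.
-3.000

axis z_1 = (0.5000,0.8660,0.0000); lever o_n−o_1 = (1.0981,-4.0981,3.0000)
cross product → J_v[:, 1] = (2.5981,-1.5000,-3.0000)
J_ω[:, 1] = z_1
entry J[2][1] = -3.0000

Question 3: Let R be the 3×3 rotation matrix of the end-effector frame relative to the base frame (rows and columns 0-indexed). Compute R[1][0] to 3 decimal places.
-0.866

End-effector x-axis (col 0 of R) = (-0.5000,-0.8660,-0.0000)
R[1][0] = -0.8660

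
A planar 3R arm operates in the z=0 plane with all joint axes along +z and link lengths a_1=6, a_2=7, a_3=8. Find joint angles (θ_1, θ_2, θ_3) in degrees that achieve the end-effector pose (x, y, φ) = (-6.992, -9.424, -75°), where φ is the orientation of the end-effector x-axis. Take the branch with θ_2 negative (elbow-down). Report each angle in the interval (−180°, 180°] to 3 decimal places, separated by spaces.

-120.001 -89.994 134.995

wrist centre = target − a_3·(cos φ, sin φ) = (-9.0626, -1.6966)
cos θ_2 = (85.0083−6²−7²)/(2·6·7) = 0.0001; θ_2 = -89.9943° (elbow-down)
β = atan2(-1.6966,-9.0626) = -169.3964°; ψ = atan2(-7.0000,6.0007) = -49.3954°
θ_1 = β − ψ = -120.0010°
θ_3 = φ − θ_1 − θ_2 = 134.9953° (wrapped to (-180°,180°])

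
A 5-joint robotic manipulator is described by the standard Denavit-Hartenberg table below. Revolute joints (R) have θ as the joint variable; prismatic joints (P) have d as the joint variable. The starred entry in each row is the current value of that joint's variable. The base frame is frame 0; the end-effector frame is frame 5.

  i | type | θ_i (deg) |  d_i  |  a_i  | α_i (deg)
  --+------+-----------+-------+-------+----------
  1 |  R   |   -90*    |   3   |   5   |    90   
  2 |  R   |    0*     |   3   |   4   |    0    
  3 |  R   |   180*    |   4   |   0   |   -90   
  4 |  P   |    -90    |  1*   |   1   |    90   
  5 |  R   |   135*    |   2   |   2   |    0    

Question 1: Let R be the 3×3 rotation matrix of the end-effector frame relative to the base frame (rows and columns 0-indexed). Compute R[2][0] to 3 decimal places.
-0.707

End-effector x-axis (col 0 of R) = (0.7071,0.0000,-0.7071)
R[2][0] = -0.7071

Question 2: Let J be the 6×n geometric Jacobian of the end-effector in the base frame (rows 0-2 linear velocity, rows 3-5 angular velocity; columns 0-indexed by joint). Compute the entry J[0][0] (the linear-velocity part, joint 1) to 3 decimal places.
11.000

axis z_0 = ẑ; lever o_n−o_0 = (-6.5858,-11.0000,0.5858)
cross product → J_v[:, 0] = (11.0000,-6.5858,0.0000)
J_ω[:, 0] = z_0
entry J[0][0] = 11.0000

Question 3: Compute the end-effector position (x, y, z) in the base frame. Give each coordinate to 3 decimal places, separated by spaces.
-6.586 -11.000 0.586

after link 1: o_1 = (0.0000, -5.0000, 3.0000)
after link 2: o_2 = (-3.0000, -9.0000, 3.0000)
after link 3: o_3 = (-7.0000, -9.0000, 3.0000)
after link 4: o_4 = (-8.0000, -9.0000, 2.0000)
after link 5: o_5 = (-6.5858, -11.0000, 0.5858)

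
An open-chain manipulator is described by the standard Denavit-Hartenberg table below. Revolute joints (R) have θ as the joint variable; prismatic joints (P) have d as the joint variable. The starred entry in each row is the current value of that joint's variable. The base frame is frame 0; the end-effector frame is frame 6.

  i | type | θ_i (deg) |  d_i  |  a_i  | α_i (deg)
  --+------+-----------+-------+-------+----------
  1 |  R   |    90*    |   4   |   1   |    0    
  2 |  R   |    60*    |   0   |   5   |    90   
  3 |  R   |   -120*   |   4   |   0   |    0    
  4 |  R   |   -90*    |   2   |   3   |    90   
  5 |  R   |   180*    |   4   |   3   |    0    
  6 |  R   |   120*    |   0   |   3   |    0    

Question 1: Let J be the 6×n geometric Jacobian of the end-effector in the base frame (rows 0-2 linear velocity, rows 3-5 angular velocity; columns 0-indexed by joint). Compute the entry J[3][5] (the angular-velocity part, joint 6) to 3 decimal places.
axis z_5 = (-0.4330,0.2500,0.8660); lever o_n−o_5 = (-0.1740,-2.8995,0.7500)
cross product → J_v[:, 5] = (2.6986,0.1740,1.2990)
J_ω[:, 5] = z_5
entry J[3][5] = -0.4330

-0.433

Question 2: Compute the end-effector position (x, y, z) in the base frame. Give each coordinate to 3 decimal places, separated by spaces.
-3.236 6.797 8.214

after link 1: o_1 = (0.0000, 1.0000, 4.0000)
after link 2: o_2 = (-4.3301, 3.5000, 4.0000)
after link 3: o_3 = (-2.3301, 6.9641, 4.0000)
after link 4: o_4 = (0.9199, 7.3971, 5.5000)
after link 5: o_5 = (-3.0622, 9.6962, 7.4641)
after link 6: o_6 = (-3.2362, 6.7966, 8.2141)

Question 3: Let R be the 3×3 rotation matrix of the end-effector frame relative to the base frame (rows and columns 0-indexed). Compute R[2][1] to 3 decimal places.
End-effector y-axis (col 1 of R) = (0.8995,0.0580,0.4330)
R[2][1] = 0.4330

0.433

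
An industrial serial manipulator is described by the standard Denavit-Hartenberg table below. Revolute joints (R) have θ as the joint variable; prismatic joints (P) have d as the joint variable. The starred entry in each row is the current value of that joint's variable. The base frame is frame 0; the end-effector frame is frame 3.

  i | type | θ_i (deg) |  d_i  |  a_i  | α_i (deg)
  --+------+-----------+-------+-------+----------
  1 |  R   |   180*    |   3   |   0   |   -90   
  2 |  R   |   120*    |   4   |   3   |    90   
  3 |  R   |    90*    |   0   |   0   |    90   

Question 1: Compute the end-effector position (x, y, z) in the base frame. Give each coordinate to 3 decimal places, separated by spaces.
after link 1: o_1 = (0.0000, 0.0000, 3.0000)
after link 2: o_2 = (1.5000, -4.0000, 0.4019)
after link 3: o_3 = (1.5000, -4.0000, 0.4019)

1.500 -4.000 0.402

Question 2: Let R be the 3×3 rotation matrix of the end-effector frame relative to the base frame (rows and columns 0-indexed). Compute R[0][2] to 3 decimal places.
0.500

End-effector z-axis (col 2 of R) = (0.5000,-0.0000,-0.8660)
R[0][2] = 0.5000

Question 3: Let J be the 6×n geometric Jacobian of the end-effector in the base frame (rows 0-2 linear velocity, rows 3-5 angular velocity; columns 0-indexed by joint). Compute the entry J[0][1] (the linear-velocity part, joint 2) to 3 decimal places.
2.598

axis z_1 = (-0.0000,-1.0000,0.0000); lever o_n−o_1 = (1.5000,-4.0000,-2.5981)
cross product → J_v[:, 1] = (2.5981,-0.0000,1.5000)
J_ω[:, 1] = z_1
entry J[0][1] = 2.5981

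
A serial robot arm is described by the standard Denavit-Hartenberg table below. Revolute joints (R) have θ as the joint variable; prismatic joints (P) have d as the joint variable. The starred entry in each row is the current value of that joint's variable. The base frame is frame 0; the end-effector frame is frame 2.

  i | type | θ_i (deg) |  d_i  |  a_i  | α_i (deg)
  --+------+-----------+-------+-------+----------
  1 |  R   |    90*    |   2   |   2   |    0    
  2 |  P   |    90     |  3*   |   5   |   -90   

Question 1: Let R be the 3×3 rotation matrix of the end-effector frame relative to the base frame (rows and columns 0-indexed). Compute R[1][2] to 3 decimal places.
-1.000

End-effector z-axis (col 2 of R) = (-0.0000,-1.0000,0.0000)
R[1][2] = -1.0000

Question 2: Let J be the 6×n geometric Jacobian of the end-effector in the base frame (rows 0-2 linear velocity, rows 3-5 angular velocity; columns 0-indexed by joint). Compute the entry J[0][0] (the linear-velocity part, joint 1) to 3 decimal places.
axis z_0 = ẑ; lever o_n−o_0 = (-5.0000,2.0000,5.0000)
cross product → J_v[:, 0] = (-2.0000,-5.0000,0.0000)
J_ω[:, 0] = z_0
entry J[0][0] = -2.0000

-2.000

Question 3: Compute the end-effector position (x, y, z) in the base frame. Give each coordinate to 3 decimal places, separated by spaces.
-5.000 2.000 5.000

after link 1: o_1 = (0.0000, 2.0000, 2.0000)
after link 2: o_2 = (-5.0000, 2.0000, 5.0000)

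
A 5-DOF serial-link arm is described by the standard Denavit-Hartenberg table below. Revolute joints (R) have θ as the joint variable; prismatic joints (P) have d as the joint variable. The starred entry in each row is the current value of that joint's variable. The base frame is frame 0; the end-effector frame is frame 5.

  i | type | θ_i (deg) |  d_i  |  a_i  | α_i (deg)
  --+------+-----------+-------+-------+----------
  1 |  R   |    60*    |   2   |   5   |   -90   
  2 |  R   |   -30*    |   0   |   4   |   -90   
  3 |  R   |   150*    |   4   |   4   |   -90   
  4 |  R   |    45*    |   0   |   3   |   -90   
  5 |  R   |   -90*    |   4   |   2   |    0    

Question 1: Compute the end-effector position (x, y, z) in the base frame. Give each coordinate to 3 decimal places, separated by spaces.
after link 1: o_1 = (2.5000, 4.3301, 2.0000)
after link 2: o_2 = (4.2321, 7.3301, 4.0000)
after link 3: o_3 = (5.4641, 5.4641, -1.1962)
after link 4: o_4 = (5.0568, 2.6374, -0.2776)
after link 5: o_5 = (2.2526, 4.0729, 2.8966)

2.253 4.073 2.897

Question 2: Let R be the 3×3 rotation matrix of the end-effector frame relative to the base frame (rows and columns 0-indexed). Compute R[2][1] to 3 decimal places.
0.306

End-effector y-axis (col 1 of R) = (-0.1358,-0.9422,0.3062)
R[2][1] = 0.3062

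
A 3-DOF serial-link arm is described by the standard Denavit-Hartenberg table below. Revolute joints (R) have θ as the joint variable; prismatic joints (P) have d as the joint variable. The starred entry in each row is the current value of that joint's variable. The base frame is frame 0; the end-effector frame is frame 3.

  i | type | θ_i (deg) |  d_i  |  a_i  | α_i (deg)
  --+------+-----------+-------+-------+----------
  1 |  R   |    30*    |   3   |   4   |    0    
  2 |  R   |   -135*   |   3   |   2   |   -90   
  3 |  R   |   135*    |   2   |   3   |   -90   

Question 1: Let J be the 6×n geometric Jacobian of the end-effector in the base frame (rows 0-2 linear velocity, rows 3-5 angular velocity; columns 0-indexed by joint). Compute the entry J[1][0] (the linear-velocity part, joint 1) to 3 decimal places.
axis z_0 = ẑ; lever o_n−o_0 = (5.4274,1.5995,3.8787)
cross product → J_v[:, 0] = (-1.5995,5.4274,0.0000)
J_ω[:, 0] = z_0
entry J[1][0] = 5.4274

5.427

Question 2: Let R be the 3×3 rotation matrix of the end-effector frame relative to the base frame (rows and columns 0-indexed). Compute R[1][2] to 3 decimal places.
End-effector z-axis (col 2 of R) = (0.1830,0.6830,0.7071)
R[1][2] = 0.6830

0.683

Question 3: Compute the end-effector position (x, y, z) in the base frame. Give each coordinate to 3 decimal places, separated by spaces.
after link 1: o_1 = (3.4641, 2.0000, 3.0000)
after link 2: o_2 = (2.9465, 0.0681, 6.0000)
after link 3: o_3 = (5.4274, 1.5995, 3.8787)

5.427 1.600 3.879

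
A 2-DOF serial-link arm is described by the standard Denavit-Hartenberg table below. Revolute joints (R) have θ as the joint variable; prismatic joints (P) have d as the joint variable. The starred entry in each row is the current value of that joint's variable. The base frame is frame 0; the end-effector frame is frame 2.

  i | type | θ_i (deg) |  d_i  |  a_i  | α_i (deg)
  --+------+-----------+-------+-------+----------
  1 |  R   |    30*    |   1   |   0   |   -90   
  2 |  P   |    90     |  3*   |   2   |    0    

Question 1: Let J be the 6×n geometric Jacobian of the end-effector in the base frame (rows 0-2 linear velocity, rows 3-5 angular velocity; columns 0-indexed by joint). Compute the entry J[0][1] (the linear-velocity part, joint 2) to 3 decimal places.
-0.500

prismatic axis z_1 = (-0.5000,0.8660,0.0000)
J_v[:, 1] = z_1; J_ω[:, 1] = (0,0,0)
entry J[0][1] = -0.5000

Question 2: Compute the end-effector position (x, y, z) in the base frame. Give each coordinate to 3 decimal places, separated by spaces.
-1.500 2.598 -1.000

after link 1: o_1 = (0.0000, 0.0000, 1.0000)
after link 2: o_2 = (-1.5000, 2.5981, -1.0000)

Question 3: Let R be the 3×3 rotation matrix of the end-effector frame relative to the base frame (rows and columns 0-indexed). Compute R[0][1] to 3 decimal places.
End-effector y-axis (col 1 of R) = (-0.8660,-0.5000,-0.0000)
R[0][1] = -0.8660

-0.866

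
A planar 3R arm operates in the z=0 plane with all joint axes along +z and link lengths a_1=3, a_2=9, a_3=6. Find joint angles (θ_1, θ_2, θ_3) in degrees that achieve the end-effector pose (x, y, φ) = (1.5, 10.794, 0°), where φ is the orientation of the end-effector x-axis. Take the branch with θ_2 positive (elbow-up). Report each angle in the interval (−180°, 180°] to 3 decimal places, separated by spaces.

89.992 30.010 -120.003

wrist centre = target − a_3·(cos φ, sin φ) = (-4.5000, 10.7940)
cos θ_2 = (136.7604−3²−9²)/(2·3·9) = 0.8659; θ_2 = 30.0105° (elbow-up)
β = atan2(10.7940,-4.5000) = 112.6312°; ψ = atan2(4.5014,10.7934) = 22.6387°
θ_1 = β − ψ = 89.9924°
θ_3 = φ − θ_1 − θ_2 = -120.0029° (wrapped to (-180°,180°])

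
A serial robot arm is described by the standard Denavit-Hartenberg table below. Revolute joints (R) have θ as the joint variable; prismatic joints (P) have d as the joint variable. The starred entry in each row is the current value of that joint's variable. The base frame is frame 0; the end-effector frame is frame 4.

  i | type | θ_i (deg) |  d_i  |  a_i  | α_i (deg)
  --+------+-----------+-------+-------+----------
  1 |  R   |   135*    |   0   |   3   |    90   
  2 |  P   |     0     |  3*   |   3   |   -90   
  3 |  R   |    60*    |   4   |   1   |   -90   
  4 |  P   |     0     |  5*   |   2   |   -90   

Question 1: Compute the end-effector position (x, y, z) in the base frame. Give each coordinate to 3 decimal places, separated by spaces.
after link 1: o_1 = (-2.1213, 2.1213, 0.0000)
after link 2: o_2 = (-2.1213, 6.3640, 0.0000)
after link 3: o_3 = (-3.0872, 6.1051, 4.0000)
after link 4: o_4 = (-3.7250, 0.7579, 4.0000)

-3.725 0.758 4.000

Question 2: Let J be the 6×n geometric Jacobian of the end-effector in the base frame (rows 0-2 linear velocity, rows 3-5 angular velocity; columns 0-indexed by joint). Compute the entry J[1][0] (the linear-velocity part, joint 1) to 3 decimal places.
-3.725

axis z_0 = ẑ; lever o_n−o_0 = (-3.7250,0.7579,4.0000)
cross product → J_v[:, 0] = (-0.7579,-3.7250,0.0000)
J_ω[:, 0] = z_0
entry J[1][0] = -3.7250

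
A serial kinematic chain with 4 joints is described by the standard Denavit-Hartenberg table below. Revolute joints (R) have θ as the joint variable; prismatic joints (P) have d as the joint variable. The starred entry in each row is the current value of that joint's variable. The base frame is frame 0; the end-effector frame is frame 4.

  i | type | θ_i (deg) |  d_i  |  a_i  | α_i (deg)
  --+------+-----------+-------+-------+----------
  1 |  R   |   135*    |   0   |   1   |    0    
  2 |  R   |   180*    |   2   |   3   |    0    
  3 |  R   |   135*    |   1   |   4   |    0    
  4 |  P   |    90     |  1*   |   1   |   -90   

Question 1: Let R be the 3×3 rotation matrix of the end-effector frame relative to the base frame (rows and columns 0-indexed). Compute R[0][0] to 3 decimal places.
-1.000

End-effector x-axis (col 0 of R) = (-1.0000,0.0000,0.0000)
R[0][0] = -1.0000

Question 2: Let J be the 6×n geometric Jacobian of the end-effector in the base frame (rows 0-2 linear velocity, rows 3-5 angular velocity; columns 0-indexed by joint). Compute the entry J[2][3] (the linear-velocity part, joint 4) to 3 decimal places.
prismatic axis z_3 = (0.0000,0.0000,1.0000)
J_v[:, 3] = z_3; J_ω[:, 3] = (0,0,0)
entry J[2][3] = 1.0000

1.000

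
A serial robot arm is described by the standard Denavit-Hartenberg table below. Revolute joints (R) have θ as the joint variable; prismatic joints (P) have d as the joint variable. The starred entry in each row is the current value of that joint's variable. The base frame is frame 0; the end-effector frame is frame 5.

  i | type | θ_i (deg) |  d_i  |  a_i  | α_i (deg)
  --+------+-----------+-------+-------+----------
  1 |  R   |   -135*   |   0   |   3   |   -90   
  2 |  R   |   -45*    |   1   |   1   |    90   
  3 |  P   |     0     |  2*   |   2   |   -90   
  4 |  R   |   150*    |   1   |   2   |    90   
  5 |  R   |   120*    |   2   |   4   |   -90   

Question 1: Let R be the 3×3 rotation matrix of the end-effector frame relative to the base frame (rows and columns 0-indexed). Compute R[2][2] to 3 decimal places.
End-effector z-axis (col 2 of R) = (-0.5120,0.1951,0.8365)
R[2][2] = 0.8365

0.837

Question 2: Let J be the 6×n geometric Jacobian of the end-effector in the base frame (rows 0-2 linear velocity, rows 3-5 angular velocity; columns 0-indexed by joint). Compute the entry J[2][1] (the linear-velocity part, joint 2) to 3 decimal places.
-2.639

axis z_1 = (0.7071,-0.7071,0.0000); lever o_n−o_1 = (1.9977,-5.7297,3.0179)
cross product → J_v[:, 1] = (-2.1340,-2.1340,-2.6390)
J_ω[:, 1] = z_1
entry J[2][1] = -2.6390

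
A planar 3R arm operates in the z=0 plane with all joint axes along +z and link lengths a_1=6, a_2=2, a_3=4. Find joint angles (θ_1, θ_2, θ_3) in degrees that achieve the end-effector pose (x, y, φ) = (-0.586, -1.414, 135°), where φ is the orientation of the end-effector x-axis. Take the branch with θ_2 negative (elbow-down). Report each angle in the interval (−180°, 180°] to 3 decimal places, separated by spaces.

wrist centre = target − a_3·(cos φ, sin φ) = (2.2424, -4.2424)
cos θ_2 = (23.0267−6²−2²)/(2·6·2) = -0.7072; θ_2 = -135.0094° (elbow-down)
β = atan2(-4.2424,2.2424) = -62.1403°; ψ = atan2(-1.4140,4.5856) = -17.1375°
θ_1 = β − ψ = -45.0029°
θ_3 = φ − θ_1 − θ_2 = -44.9878° (wrapped to (-180°,180°])

-45.003 -135.009 -44.988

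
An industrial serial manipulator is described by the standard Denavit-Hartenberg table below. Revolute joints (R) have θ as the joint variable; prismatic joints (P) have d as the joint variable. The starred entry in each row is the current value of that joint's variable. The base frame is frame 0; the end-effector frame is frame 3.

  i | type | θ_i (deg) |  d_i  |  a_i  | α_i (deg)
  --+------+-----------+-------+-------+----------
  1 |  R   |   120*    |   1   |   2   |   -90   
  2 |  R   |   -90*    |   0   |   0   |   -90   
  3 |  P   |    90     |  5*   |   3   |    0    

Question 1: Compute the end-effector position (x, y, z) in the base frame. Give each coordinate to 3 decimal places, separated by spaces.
after link 1: o_1 = (-1.0000, 1.7321, 1.0000)
after link 2: o_2 = (-1.0000, 1.7321, 1.0000)
after link 3: o_3 = (-0.9019, 7.5622, 1.0000)

-0.902 7.562 1.000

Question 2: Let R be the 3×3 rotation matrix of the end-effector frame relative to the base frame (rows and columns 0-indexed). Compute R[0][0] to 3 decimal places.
End-effector x-axis (col 0 of R) = (0.8660,0.5000,0.0000)
R[0][0] = 0.8660

0.866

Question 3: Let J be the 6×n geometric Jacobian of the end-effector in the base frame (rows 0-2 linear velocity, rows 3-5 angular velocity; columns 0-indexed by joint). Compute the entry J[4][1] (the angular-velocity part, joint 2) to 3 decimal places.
axis z_1 = (-0.8660,-0.5000,0.0000); lever o_n−o_1 = (0.0981,5.8301,-0.0000)
cross product → J_v[:, 1] = (-0.0000,-0.0000,-5.0000)
J_ω[:, 1] = z_1
entry J[4][1] = -0.5000

-0.500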